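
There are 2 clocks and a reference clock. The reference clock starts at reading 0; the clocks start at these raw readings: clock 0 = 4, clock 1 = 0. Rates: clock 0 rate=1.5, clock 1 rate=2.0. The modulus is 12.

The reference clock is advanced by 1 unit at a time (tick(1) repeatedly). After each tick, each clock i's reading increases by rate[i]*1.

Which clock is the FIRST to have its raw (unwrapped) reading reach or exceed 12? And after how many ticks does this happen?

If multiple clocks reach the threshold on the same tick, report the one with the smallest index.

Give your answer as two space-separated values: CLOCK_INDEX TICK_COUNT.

clock 0: start=4, rate=1.5, needs 12-4 = 8; ticks = ceil(8/1.5) = ceil(5.3333) = 6; reading at tick 6 = 4 + 1.5*6 = 13.0000
clock 1: start=0, rate=2.0, needs 12-0 = 12; ticks = ceil(12/2.0) = ceil(6.0000) = 6; reading at tick 6 = 0 + 2.0*6 = 12.0000
Minimum tick count = 6; winners = [0, 1]; smallest index = 0

Answer: 0 6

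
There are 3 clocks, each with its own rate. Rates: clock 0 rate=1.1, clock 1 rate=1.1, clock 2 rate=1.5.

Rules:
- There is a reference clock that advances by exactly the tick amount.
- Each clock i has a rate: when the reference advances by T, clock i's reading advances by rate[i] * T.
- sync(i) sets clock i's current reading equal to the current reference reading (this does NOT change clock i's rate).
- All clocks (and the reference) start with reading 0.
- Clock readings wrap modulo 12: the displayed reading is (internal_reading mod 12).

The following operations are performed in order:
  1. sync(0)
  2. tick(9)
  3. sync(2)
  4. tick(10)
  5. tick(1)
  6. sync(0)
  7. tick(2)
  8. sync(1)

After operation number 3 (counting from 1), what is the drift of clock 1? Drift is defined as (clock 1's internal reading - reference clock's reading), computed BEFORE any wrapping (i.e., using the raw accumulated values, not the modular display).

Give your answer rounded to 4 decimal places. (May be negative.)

After op 1 sync(0): ref=0.0000 raw=[0.0000 0.0000 0.0000]
After op 2 tick(9): ref=9.0000 raw=[9.9000 9.9000 13.5000]
After op 3 sync(2): ref=9.0000 raw=[9.9000 9.9000 9.0000]
Drift of clock 1 after op 3: 9.9000 - 9.0000 = 0.9000

Answer: 0.9000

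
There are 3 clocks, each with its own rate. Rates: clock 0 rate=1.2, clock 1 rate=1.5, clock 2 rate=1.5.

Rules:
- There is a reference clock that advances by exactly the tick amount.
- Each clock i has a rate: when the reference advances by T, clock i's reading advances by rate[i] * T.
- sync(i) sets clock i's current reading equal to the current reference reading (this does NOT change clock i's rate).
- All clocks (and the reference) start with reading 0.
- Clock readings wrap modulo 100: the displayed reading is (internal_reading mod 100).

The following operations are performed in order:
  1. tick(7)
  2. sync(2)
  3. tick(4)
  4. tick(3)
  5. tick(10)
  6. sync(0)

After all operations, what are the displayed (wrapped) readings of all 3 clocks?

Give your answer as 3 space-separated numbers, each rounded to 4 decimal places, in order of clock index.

After op 1 tick(7): ref=7.0000 raw=[8.4000 10.5000 10.5000]
After op 2 sync(2): ref=7.0000 raw=[8.4000 10.5000 7.0000]
After op 3 tick(4): ref=11.0000 raw=[13.2000 16.5000 13.0000]
After op 4 tick(3): ref=14.0000 raw=[16.8000 21.0000 17.5000]
After op 5 tick(10): ref=24.0000 raw=[28.8000 36.0000 32.5000]
After op 6 sync(0): ref=24.0000 raw=[24.0000 36.0000 32.5000]
Wrap final raw readings (mod 100): 24.0000 mod 100 = 24.0000; 36.0000 mod 100 = 36.0000; 32.5000 mod 100 = 32.5000

Answer: 24.0000 36.0000 32.5000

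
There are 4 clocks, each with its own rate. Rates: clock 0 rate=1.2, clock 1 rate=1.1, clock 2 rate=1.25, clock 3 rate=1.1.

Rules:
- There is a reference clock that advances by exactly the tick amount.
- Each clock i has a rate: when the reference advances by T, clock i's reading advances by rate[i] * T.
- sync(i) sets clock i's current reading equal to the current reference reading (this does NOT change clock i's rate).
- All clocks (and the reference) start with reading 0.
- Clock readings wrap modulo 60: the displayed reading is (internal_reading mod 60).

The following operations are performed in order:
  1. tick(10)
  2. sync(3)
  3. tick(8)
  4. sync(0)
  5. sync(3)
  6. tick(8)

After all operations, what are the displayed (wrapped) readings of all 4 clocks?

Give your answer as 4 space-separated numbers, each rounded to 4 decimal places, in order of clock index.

After op 1 tick(10): ref=10.0000 raw=[12.0000 11.0000 12.5000 11.0000]
After op 2 sync(3): ref=10.0000 raw=[12.0000 11.0000 12.5000 10.0000]
After op 3 tick(8): ref=18.0000 raw=[21.6000 19.8000 22.5000 18.8000]
After op 4 sync(0): ref=18.0000 raw=[18.0000 19.8000 22.5000 18.8000]
After op 5 sync(3): ref=18.0000 raw=[18.0000 19.8000 22.5000 18.0000]
After op 6 tick(8): ref=26.0000 raw=[27.6000 28.6000 32.5000 26.8000]
Wrap final raw readings (mod 60): 27.6000 mod 60 = 27.6000; 28.6000 mod 60 = 28.6000; 32.5000 mod 60 = 32.5000; 26.8000 mod 60 = 26.8000

Answer: 27.6000 28.6000 32.5000 26.8000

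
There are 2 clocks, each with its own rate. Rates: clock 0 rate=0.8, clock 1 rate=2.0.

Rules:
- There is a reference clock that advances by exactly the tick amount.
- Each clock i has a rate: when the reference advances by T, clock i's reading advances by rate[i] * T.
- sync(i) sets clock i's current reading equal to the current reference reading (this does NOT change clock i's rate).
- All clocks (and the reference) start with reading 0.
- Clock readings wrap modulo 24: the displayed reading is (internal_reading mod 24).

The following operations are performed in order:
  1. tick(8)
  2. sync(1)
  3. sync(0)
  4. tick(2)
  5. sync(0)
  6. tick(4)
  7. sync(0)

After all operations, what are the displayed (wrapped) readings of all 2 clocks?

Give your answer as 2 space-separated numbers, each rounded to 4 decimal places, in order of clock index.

Answer: 14.0000 20.0000

Derivation:
After op 1 tick(8): ref=8.0000 raw=[6.4000 16.0000]
After op 2 sync(1): ref=8.0000 raw=[6.4000 8.0000]
After op 3 sync(0): ref=8.0000 raw=[8.0000 8.0000]
After op 4 tick(2): ref=10.0000 raw=[9.6000 12.0000]
After op 5 sync(0): ref=10.0000 raw=[10.0000 12.0000]
After op 6 tick(4): ref=14.0000 raw=[13.2000 20.0000]
After op 7 sync(0): ref=14.0000 raw=[14.0000 20.0000]
Wrap final raw readings (mod 24): 14.0000 mod 24 = 14.0000; 20.0000 mod 24 = 20.0000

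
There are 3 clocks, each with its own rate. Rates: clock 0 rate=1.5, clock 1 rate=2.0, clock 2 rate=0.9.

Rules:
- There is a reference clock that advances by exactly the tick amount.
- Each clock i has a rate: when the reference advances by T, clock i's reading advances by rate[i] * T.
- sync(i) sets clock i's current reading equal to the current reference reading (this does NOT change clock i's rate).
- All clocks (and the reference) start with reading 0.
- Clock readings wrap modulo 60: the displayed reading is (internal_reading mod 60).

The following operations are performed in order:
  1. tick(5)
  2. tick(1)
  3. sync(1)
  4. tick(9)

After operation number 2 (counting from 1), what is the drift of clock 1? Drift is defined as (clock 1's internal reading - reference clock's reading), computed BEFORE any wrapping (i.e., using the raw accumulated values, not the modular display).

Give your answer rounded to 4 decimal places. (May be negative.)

Answer: 6.0000

Derivation:
After op 1 tick(5): ref=5.0000 raw=[7.5000 10.0000 4.5000]
After op 2 tick(1): ref=6.0000 raw=[9.0000 12.0000 5.4000]
Drift of clock 1 after op 2: 12.0000 - 6.0000 = 6.0000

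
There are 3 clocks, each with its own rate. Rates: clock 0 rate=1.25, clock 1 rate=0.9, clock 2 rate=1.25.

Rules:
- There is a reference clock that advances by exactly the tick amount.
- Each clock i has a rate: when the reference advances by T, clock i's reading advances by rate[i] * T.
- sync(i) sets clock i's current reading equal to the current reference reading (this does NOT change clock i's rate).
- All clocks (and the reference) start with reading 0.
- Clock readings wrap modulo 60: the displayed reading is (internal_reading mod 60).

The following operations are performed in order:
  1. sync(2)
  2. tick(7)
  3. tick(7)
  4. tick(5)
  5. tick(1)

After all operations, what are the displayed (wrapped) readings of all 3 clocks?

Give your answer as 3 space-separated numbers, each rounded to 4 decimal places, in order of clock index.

After op 1 sync(2): ref=0.0000 raw=[0.0000 0.0000 0.0000]
After op 2 tick(7): ref=7.0000 raw=[8.7500 6.3000 8.7500]
After op 3 tick(7): ref=14.0000 raw=[17.5000 12.6000 17.5000]
After op 4 tick(5): ref=19.0000 raw=[23.7500 17.1000 23.7500]
After op 5 tick(1): ref=20.0000 raw=[25.0000 18.0000 25.0000]
Wrap final raw readings (mod 60): 25.0000 mod 60 = 25.0000; 18.0000 mod 60 = 18.0000; 25.0000 mod 60 = 25.0000

Answer: 25.0000 18.0000 25.0000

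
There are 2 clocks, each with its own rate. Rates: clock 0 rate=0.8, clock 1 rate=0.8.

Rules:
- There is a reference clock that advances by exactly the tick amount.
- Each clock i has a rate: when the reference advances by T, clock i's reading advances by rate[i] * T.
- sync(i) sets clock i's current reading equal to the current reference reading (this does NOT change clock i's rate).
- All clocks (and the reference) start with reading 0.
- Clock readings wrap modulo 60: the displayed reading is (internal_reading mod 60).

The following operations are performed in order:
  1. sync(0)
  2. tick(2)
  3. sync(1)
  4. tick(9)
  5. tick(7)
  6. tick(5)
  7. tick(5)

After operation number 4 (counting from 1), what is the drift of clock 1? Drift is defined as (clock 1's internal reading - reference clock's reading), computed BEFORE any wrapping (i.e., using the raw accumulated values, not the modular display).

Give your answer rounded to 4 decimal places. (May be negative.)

Answer: -1.8000

Derivation:
After op 1 sync(0): ref=0.0000 raw=[0.0000 0.0000]
After op 2 tick(2): ref=2.0000 raw=[1.6000 1.6000]
After op 3 sync(1): ref=2.0000 raw=[1.6000 2.0000]
After op 4 tick(9): ref=11.0000 raw=[8.8000 9.2000]
Drift of clock 1 after op 4: 9.2000 - 11.0000 = -1.8000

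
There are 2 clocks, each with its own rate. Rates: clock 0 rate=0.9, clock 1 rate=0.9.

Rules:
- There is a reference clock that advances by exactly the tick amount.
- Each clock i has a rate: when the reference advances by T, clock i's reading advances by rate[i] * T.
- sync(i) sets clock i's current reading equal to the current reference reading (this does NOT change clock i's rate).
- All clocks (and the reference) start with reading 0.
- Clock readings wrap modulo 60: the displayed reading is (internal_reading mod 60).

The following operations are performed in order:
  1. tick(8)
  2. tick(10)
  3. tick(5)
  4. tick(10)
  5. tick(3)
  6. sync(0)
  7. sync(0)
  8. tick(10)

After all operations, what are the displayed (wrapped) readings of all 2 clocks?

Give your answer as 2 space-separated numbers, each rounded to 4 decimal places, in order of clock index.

After op 1 tick(8): ref=8.0000 raw=[7.2000 7.2000]
After op 2 tick(10): ref=18.0000 raw=[16.2000 16.2000]
After op 3 tick(5): ref=23.0000 raw=[20.7000 20.7000]
After op 4 tick(10): ref=33.0000 raw=[29.7000 29.7000]
After op 5 tick(3): ref=36.0000 raw=[32.4000 32.4000]
After op 6 sync(0): ref=36.0000 raw=[36.0000 32.4000]
After op 7 sync(0): ref=36.0000 raw=[36.0000 32.4000]
After op 8 tick(10): ref=46.0000 raw=[45.0000 41.4000]
Wrap final raw readings (mod 60): 45.0000 mod 60 = 45.0000; 41.4000 mod 60 = 41.4000

Answer: 45.0000 41.4000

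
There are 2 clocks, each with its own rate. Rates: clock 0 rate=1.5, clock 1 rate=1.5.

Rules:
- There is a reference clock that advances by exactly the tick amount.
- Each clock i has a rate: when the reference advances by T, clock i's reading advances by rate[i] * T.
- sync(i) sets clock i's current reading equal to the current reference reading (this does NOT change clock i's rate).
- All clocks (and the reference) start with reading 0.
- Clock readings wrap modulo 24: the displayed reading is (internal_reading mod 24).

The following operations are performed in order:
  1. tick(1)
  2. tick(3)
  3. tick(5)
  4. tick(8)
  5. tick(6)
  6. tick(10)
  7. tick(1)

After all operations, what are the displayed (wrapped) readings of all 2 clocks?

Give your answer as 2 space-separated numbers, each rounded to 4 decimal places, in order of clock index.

After op 1 tick(1): ref=1.0000 raw=[1.5000 1.5000]
After op 2 tick(3): ref=4.0000 raw=[6.0000 6.0000]
After op 3 tick(5): ref=9.0000 raw=[13.5000 13.5000]
After op 4 tick(8): ref=17.0000 raw=[25.5000 25.5000]
After op 5 tick(6): ref=23.0000 raw=[34.5000 34.5000]
After op 6 tick(10): ref=33.0000 raw=[49.5000 49.5000]
After op 7 tick(1): ref=34.0000 raw=[51.0000 51.0000]
Wrap final raw readings (mod 24): 51.0000 mod 24 = 3.0000; 51.0000 mod 24 = 3.0000

Answer: 3.0000 3.0000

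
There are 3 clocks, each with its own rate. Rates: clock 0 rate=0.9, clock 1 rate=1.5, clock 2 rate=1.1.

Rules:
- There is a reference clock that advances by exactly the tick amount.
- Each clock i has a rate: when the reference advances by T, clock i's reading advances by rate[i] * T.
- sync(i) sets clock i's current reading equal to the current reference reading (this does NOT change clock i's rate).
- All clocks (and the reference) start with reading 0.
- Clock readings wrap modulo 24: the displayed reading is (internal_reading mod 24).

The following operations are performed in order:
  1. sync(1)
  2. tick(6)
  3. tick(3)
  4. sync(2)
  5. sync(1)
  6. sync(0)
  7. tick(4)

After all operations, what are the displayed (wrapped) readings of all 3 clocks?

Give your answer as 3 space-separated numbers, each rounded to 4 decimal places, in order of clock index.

After op 1 sync(1): ref=0.0000 raw=[0.0000 0.0000 0.0000]
After op 2 tick(6): ref=6.0000 raw=[5.4000 9.0000 6.6000]
After op 3 tick(3): ref=9.0000 raw=[8.1000 13.5000 9.9000]
After op 4 sync(2): ref=9.0000 raw=[8.1000 13.5000 9.0000]
After op 5 sync(1): ref=9.0000 raw=[8.1000 9.0000 9.0000]
After op 6 sync(0): ref=9.0000 raw=[9.0000 9.0000 9.0000]
After op 7 tick(4): ref=13.0000 raw=[12.6000 15.0000 13.4000]
Wrap final raw readings (mod 24): 12.6000 mod 24 = 12.6000; 15.0000 mod 24 = 15.0000; 13.4000 mod 24 = 13.4000

Answer: 12.6000 15.0000 13.4000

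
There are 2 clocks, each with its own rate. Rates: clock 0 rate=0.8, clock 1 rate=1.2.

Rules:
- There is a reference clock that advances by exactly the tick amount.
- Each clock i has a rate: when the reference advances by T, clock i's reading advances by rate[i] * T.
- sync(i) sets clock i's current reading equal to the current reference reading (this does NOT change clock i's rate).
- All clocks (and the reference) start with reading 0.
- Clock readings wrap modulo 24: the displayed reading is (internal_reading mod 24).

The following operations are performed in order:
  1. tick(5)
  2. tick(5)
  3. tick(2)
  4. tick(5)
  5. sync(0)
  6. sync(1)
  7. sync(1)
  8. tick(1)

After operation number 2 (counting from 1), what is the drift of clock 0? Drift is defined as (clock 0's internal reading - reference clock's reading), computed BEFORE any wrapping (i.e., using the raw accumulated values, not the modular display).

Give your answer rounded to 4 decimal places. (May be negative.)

After op 1 tick(5): ref=5.0000 raw=[4.0000 6.0000]
After op 2 tick(5): ref=10.0000 raw=[8.0000 12.0000]
Drift of clock 0 after op 2: 8.0000 - 10.0000 = -2.0000

Answer: -2.0000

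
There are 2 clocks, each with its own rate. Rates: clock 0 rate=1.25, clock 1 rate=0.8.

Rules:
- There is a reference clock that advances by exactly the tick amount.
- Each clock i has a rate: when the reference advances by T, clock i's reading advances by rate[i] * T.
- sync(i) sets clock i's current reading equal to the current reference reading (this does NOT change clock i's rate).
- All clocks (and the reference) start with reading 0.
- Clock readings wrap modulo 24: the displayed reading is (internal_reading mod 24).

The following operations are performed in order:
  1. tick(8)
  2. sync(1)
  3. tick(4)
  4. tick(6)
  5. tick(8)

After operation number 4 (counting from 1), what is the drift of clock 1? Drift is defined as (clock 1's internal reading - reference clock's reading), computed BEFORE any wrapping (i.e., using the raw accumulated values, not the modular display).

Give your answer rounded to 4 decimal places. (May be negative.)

After op 1 tick(8): ref=8.0000 raw=[10.0000 6.4000]
After op 2 sync(1): ref=8.0000 raw=[10.0000 8.0000]
After op 3 tick(4): ref=12.0000 raw=[15.0000 11.2000]
After op 4 tick(6): ref=18.0000 raw=[22.5000 16.0000]
Drift of clock 1 after op 4: 16.0000 - 18.0000 = -2.0000

Answer: -2.0000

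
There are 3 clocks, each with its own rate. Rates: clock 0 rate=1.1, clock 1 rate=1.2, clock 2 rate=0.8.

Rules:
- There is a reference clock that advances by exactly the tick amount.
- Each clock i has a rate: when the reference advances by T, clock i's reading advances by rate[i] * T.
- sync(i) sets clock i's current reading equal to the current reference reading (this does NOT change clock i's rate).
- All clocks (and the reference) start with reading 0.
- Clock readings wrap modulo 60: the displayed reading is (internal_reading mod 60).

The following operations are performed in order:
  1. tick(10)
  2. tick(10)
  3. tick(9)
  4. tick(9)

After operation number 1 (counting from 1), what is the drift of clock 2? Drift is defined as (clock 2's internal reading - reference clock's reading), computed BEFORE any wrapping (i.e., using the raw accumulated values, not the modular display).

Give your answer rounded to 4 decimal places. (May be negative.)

After op 1 tick(10): ref=10.0000 raw=[11.0000 12.0000 8.0000]
Drift of clock 2 after op 1: 8.0000 - 10.0000 = -2.0000

Answer: -2.0000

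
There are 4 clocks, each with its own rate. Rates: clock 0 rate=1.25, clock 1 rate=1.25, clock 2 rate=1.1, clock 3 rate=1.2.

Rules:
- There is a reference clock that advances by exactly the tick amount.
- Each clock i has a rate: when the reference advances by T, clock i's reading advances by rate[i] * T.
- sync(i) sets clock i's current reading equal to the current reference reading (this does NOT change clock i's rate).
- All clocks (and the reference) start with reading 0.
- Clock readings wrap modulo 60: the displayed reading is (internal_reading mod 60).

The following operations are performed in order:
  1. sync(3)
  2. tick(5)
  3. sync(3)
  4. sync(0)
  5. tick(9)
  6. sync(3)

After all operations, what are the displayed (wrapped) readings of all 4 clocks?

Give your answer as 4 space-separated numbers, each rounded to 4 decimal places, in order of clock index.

Answer: 16.2500 17.5000 15.4000 14.0000

Derivation:
After op 1 sync(3): ref=0.0000 raw=[0.0000 0.0000 0.0000 0.0000]
After op 2 tick(5): ref=5.0000 raw=[6.2500 6.2500 5.5000 6.0000]
After op 3 sync(3): ref=5.0000 raw=[6.2500 6.2500 5.5000 5.0000]
After op 4 sync(0): ref=5.0000 raw=[5.0000 6.2500 5.5000 5.0000]
After op 5 tick(9): ref=14.0000 raw=[16.2500 17.5000 15.4000 15.8000]
After op 6 sync(3): ref=14.0000 raw=[16.2500 17.5000 15.4000 14.0000]
Wrap final raw readings (mod 60): 16.2500 mod 60 = 16.2500; 17.5000 mod 60 = 17.5000; 15.4000 mod 60 = 15.4000; 14.0000 mod 60 = 14.0000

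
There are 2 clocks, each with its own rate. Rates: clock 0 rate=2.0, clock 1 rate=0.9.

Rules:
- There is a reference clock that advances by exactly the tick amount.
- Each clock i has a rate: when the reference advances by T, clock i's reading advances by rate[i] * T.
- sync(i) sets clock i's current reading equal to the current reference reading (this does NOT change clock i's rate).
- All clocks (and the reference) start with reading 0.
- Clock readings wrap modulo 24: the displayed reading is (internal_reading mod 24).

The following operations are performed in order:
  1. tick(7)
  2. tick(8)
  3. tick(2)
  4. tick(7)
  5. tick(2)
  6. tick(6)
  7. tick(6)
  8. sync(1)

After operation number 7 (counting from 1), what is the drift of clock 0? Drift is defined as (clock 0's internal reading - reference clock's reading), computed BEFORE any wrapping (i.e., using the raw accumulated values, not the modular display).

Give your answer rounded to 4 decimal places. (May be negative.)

After op 1 tick(7): ref=7.0000 raw=[14.0000 6.3000]
After op 2 tick(8): ref=15.0000 raw=[30.0000 13.5000]
After op 3 tick(2): ref=17.0000 raw=[34.0000 15.3000]
After op 4 tick(7): ref=24.0000 raw=[48.0000 21.6000]
After op 5 tick(2): ref=26.0000 raw=[52.0000 23.4000]
After op 6 tick(6): ref=32.0000 raw=[64.0000 28.8000]
After op 7 tick(6): ref=38.0000 raw=[76.0000 34.2000]
Drift of clock 0 after op 7: 76.0000 - 38.0000 = 38.0000

Answer: 38.0000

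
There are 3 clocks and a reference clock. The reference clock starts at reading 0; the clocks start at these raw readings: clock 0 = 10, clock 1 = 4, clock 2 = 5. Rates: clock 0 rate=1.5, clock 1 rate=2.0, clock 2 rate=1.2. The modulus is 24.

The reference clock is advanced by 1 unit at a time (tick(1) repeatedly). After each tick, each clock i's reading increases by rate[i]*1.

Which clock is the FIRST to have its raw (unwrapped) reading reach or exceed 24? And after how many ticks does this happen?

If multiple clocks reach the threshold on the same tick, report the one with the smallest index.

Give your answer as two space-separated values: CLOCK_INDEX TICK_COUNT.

Answer: 0 10

Derivation:
clock 0: start=10, rate=1.5, needs 24-10 = 14; ticks = ceil(14/1.5) = ceil(9.3333) = 10; reading at tick 10 = 10 + 1.5*10 = 25.0000
clock 1: start=4, rate=2.0, needs 24-4 = 20; ticks = ceil(20/2.0) = ceil(10.0000) = 10; reading at tick 10 = 4 + 2.0*10 = 24.0000
clock 2: start=5, rate=1.2, needs 24-5 = 19; ticks = ceil(19/1.2) = ceil(15.8333) = 16; reading at tick 16 = 5 + 1.2*16 = 24.2000
Minimum tick count = 10; winners = [0, 1]; smallest index = 0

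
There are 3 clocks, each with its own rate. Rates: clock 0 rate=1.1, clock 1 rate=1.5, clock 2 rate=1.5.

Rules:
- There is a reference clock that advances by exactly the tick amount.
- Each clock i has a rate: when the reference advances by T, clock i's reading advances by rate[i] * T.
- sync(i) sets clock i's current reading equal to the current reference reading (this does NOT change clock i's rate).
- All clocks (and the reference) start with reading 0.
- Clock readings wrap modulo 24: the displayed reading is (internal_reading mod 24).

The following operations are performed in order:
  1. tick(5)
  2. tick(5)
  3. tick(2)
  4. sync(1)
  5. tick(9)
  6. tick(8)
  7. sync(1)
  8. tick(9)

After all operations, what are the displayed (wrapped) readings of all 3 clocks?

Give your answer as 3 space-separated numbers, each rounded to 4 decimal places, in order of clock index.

After op 1 tick(5): ref=5.0000 raw=[5.5000 7.5000 7.5000]
After op 2 tick(5): ref=10.0000 raw=[11.0000 15.0000 15.0000]
After op 3 tick(2): ref=12.0000 raw=[13.2000 18.0000 18.0000]
After op 4 sync(1): ref=12.0000 raw=[13.2000 12.0000 18.0000]
After op 5 tick(9): ref=21.0000 raw=[23.1000 25.5000 31.5000]
After op 6 tick(8): ref=29.0000 raw=[31.9000 37.5000 43.5000]
After op 7 sync(1): ref=29.0000 raw=[31.9000 29.0000 43.5000]
After op 8 tick(9): ref=38.0000 raw=[41.8000 42.5000 57.0000]
Wrap final raw readings (mod 24): 41.8000 mod 24 = 17.8000; 42.5000 mod 24 = 18.5000; 57.0000 mod 24 = 9.0000

Answer: 17.8000 18.5000 9.0000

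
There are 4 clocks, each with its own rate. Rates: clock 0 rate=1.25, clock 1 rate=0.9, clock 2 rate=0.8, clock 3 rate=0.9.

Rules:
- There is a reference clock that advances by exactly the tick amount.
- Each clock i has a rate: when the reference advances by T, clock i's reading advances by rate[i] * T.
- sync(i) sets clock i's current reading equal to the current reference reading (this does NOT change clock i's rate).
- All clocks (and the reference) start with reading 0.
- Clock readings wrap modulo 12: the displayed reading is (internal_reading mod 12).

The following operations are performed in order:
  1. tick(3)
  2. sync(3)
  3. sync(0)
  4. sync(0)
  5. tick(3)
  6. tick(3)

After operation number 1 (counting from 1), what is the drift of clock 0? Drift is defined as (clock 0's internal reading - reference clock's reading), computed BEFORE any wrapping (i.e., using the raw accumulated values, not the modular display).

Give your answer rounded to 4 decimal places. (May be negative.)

Answer: 0.7500

Derivation:
After op 1 tick(3): ref=3.0000 raw=[3.7500 2.7000 2.4000 2.7000]
Drift of clock 0 after op 1: 3.7500 - 3.0000 = 0.7500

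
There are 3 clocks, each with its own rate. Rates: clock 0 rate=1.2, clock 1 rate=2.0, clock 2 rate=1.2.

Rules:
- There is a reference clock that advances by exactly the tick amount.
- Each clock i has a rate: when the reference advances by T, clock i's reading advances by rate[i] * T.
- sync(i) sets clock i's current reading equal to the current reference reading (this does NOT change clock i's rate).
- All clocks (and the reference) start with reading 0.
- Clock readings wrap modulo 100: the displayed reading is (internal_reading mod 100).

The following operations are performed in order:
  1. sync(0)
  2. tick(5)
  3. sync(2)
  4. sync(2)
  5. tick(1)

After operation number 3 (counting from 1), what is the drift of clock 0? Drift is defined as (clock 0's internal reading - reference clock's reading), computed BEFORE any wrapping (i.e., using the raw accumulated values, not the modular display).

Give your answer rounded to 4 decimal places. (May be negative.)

Answer: 1.0000

Derivation:
After op 1 sync(0): ref=0.0000 raw=[0.0000 0.0000 0.0000]
After op 2 tick(5): ref=5.0000 raw=[6.0000 10.0000 6.0000]
After op 3 sync(2): ref=5.0000 raw=[6.0000 10.0000 5.0000]
Drift of clock 0 after op 3: 6.0000 - 5.0000 = 1.0000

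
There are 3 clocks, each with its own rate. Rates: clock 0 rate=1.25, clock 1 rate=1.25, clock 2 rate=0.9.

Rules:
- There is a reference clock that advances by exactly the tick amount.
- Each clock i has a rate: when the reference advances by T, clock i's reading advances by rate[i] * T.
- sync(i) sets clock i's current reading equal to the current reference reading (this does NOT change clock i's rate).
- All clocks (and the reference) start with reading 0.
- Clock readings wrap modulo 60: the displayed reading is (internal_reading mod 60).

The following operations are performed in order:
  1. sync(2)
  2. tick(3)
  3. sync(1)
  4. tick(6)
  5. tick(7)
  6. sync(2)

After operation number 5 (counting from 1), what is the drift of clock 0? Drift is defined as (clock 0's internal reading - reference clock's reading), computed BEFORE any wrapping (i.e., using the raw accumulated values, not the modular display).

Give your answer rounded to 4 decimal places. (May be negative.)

After op 1 sync(2): ref=0.0000 raw=[0.0000 0.0000 0.0000]
After op 2 tick(3): ref=3.0000 raw=[3.7500 3.7500 2.7000]
After op 3 sync(1): ref=3.0000 raw=[3.7500 3.0000 2.7000]
After op 4 tick(6): ref=9.0000 raw=[11.2500 10.5000 8.1000]
After op 5 tick(7): ref=16.0000 raw=[20.0000 19.2500 14.4000]
Drift of clock 0 after op 5: 20.0000 - 16.0000 = 4.0000

Answer: 4.0000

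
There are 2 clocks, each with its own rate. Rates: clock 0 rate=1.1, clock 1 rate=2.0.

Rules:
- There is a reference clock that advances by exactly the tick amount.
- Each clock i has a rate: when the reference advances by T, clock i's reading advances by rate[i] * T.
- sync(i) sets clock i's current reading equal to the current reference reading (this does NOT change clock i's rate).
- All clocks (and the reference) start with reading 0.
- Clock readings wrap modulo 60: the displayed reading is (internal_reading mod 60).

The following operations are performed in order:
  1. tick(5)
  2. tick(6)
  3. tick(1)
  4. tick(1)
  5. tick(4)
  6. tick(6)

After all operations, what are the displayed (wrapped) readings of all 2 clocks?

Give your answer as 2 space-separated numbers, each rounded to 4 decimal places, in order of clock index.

After op 1 tick(5): ref=5.0000 raw=[5.5000 10.0000]
After op 2 tick(6): ref=11.0000 raw=[12.1000 22.0000]
After op 3 tick(1): ref=12.0000 raw=[13.2000 24.0000]
After op 4 tick(1): ref=13.0000 raw=[14.3000 26.0000]
After op 5 tick(4): ref=17.0000 raw=[18.7000 34.0000]
After op 6 tick(6): ref=23.0000 raw=[25.3000 46.0000]
Wrap final raw readings (mod 60): 25.3000 mod 60 = 25.3000; 46.0000 mod 60 = 46.0000

Answer: 25.3000 46.0000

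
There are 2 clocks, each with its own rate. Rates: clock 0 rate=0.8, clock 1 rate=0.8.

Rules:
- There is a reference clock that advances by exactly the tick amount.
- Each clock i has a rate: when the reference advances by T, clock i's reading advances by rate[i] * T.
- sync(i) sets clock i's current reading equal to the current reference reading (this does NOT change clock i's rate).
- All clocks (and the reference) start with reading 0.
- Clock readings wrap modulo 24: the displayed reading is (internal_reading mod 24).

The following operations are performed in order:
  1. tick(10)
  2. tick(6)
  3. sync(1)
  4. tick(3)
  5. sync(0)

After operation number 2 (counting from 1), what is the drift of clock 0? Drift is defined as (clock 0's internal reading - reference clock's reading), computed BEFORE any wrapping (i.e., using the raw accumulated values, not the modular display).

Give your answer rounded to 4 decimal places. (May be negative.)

Answer: -3.2000

Derivation:
After op 1 tick(10): ref=10.0000 raw=[8.0000 8.0000]
After op 2 tick(6): ref=16.0000 raw=[12.8000 12.8000]
Drift of clock 0 after op 2: 12.8000 - 16.0000 = -3.2000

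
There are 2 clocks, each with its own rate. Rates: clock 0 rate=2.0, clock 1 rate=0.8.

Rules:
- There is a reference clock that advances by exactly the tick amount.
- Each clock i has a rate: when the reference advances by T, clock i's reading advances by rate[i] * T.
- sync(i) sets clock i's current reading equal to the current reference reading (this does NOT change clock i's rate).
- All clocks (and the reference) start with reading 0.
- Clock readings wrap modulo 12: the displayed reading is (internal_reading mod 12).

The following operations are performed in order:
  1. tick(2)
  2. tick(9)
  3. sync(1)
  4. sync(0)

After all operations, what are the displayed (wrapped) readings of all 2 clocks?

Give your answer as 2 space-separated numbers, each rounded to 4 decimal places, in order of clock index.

Answer: 11.0000 11.0000

Derivation:
After op 1 tick(2): ref=2.0000 raw=[4.0000 1.6000]
After op 2 tick(9): ref=11.0000 raw=[22.0000 8.8000]
After op 3 sync(1): ref=11.0000 raw=[22.0000 11.0000]
After op 4 sync(0): ref=11.0000 raw=[11.0000 11.0000]
Wrap final raw readings (mod 12): 11.0000 mod 12 = 11.0000; 11.0000 mod 12 = 11.0000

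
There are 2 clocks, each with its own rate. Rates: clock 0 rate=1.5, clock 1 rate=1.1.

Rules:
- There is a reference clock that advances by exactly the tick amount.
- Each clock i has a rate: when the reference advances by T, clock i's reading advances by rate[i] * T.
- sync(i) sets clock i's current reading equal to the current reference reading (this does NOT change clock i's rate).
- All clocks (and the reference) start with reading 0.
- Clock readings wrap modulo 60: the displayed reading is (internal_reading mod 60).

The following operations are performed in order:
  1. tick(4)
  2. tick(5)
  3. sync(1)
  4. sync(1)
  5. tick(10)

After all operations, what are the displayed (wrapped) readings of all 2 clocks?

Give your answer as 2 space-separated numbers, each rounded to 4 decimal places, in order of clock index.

Answer: 28.5000 20.0000

Derivation:
After op 1 tick(4): ref=4.0000 raw=[6.0000 4.4000]
After op 2 tick(5): ref=9.0000 raw=[13.5000 9.9000]
After op 3 sync(1): ref=9.0000 raw=[13.5000 9.0000]
After op 4 sync(1): ref=9.0000 raw=[13.5000 9.0000]
After op 5 tick(10): ref=19.0000 raw=[28.5000 20.0000]
Wrap final raw readings (mod 60): 28.5000 mod 60 = 28.5000; 20.0000 mod 60 = 20.0000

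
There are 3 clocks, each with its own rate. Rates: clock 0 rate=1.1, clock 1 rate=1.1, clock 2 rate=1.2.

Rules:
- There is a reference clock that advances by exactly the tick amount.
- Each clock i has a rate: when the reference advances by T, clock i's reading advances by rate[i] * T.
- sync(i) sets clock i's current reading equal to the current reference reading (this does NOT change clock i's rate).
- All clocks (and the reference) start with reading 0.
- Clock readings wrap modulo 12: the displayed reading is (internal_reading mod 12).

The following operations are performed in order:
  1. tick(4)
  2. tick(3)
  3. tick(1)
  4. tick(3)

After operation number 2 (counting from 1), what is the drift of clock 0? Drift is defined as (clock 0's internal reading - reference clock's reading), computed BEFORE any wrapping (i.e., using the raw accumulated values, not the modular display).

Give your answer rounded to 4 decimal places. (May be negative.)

Answer: 0.7000

Derivation:
After op 1 tick(4): ref=4.0000 raw=[4.4000 4.4000 4.8000]
After op 2 tick(3): ref=7.0000 raw=[7.7000 7.7000 8.4000]
Drift of clock 0 after op 2: 7.7000 - 7.0000 = 0.7000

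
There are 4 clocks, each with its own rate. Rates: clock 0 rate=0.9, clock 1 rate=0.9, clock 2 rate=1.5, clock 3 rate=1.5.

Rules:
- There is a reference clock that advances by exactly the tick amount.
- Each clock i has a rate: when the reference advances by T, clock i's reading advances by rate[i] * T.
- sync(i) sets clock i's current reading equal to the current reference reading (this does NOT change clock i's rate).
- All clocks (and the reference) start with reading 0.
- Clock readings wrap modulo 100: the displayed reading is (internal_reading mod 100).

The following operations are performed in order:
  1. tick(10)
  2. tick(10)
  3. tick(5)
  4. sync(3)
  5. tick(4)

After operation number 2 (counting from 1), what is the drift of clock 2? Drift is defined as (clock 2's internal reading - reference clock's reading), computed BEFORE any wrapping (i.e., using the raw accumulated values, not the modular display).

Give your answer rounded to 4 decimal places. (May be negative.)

Answer: 10.0000

Derivation:
After op 1 tick(10): ref=10.0000 raw=[9.0000 9.0000 15.0000 15.0000]
After op 2 tick(10): ref=20.0000 raw=[18.0000 18.0000 30.0000 30.0000]
Drift of clock 2 after op 2: 30.0000 - 20.0000 = 10.0000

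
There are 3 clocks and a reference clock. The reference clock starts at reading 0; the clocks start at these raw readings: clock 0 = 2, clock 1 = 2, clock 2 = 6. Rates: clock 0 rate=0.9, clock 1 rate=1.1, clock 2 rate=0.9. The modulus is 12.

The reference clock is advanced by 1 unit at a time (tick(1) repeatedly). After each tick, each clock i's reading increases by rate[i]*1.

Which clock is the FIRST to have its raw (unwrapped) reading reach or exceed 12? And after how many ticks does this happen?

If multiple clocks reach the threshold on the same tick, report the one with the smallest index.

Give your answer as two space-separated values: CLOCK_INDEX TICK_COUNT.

clock 0: start=2, rate=0.9, needs 12-2 = 10; ticks = ceil(10/0.9) = ceil(11.1111) = 12; reading at tick 12 = 2 + 0.9*12 = 12.8000
clock 1: start=2, rate=1.1, needs 12-2 = 10; ticks = ceil(10/1.1) = ceil(9.0909) = 10; reading at tick 10 = 2 + 1.1*10 = 13.0000
clock 2: start=6, rate=0.9, needs 12-6 = 6; ticks = ceil(6/0.9) = ceil(6.6667) = 7; reading at tick 7 = 6 + 0.9*7 = 12.3000
Minimum tick count = 7; winners = [2]; smallest index = 2

Answer: 2 7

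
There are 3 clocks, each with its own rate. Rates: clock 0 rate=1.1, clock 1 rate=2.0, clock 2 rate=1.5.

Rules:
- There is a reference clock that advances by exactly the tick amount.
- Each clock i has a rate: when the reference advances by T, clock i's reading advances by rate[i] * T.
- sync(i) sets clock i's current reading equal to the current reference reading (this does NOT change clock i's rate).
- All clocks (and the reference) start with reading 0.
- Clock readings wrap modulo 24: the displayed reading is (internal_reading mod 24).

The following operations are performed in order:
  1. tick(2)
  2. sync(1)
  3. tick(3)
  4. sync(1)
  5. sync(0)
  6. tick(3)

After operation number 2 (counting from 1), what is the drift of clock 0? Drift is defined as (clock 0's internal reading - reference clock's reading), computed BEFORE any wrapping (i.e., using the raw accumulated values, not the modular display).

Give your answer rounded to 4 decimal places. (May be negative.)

Answer: 0.2000

Derivation:
After op 1 tick(2): ref=2.0000 raw=[2.2000 4.0000 3.0000]
After op 2 sync(1): ref=2.0000 raw=[2.2000 2.0000 3.0000]
Drift of clock 0 after op 2: 2.2000 - 2.0000 = 0.2000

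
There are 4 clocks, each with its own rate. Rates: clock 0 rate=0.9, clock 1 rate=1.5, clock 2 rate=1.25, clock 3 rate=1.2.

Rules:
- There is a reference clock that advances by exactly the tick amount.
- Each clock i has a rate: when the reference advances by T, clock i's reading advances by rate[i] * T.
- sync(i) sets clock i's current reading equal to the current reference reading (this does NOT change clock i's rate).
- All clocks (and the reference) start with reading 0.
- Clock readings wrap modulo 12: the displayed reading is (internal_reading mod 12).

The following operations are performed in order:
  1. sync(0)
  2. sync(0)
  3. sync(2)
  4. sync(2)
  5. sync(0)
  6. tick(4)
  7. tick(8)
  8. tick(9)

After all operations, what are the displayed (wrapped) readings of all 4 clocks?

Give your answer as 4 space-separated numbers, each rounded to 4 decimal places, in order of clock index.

Answer: 6.9000 7.5000 2.2500 1.2000

Derivation:
After op 1 sync(0): ref=0.0000 raw=[0.0000 0.0000 0.0000 0.0000]
After op 2 sync(0): ref=0.0000 raw=[0.0000 0.0000 0.0000 0.0000]
After op 3 sync(2): ref=0.0000 raw=[0.0000 0.0000 0.0000 0.0000]
After op 4 sync(2): ref=0.0000 raw=[0.0000 0.0000 0.0000 0.0000]
After op 5 sync(0): ref=0.0000 raw=[0.0000 0.0000 0.0000 0.0000]
After op 6 tick(4): ref=4.0000 raw=[3.6000 6.0000 5.0000 4.8000]
After op 7 tick(8): ref=12.0000 raw=[10.8000 18.0000 15.0000 14.4000]
After op 8 tick(9): ref=21.0000 raw=[18.9000 31.5000 26.2500 25.2000]
Wrap final raw readings (mod 12): 18.9000 mod 12 = 6.9000; 31.5000 mod 12 = 7.5000; 26.2500 mod 12 = 2.2500; 25.2000 mod 12 = 1.2000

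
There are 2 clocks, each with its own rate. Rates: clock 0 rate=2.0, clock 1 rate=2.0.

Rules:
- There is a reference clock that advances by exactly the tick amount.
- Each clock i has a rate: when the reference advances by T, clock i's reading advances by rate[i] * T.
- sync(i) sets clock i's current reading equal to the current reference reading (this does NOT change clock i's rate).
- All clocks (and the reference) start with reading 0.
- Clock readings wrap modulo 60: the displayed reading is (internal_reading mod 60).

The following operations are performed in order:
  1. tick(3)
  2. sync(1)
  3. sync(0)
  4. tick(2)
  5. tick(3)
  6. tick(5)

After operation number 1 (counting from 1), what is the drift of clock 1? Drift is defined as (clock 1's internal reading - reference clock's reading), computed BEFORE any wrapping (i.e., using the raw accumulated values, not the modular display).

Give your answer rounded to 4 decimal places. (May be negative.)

Answer: 3.0000

Derivation:
After op 1 tick(3): ref=3.0000 raw=[6.0000 6.0000]
Drift of clock 1 after op 1: 6.0000 - 3.0000 = 3.0000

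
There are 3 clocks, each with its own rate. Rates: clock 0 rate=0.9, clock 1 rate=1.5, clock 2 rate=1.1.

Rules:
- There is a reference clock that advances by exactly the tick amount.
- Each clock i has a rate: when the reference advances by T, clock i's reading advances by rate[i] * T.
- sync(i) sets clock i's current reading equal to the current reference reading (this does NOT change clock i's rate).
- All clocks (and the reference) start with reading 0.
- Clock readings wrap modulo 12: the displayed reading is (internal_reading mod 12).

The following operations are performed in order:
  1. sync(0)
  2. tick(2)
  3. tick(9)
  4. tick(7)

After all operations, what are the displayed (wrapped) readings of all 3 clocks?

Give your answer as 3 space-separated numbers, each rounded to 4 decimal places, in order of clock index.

After op 1 sync(0): ref=0.0000 raw=[0.0000 0.0000 0.0000]
After op 2 tick(2): ref=2.0000 raw=[1.8000 3.0000 2.2000]
After op 3 tick(9): ref=11.0000 raw=[9.9000 16.5000 12.1000]
After op 4 tick(7): ref=18.0000 raw=[16.2000 27.0000 19.8000]
Wrap final raw readings (mod 12): 16.2000 mod 12 = 4.2000; 27.0000 mod 12 = 3.0000; 19.8000 mod 12 = 7.8000

Answer: 4.2000 3.0000 7.8000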